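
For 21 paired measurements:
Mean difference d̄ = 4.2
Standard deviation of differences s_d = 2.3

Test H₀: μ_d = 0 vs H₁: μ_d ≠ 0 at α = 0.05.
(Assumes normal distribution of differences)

Answer: t = 8.3682, reject H₀

Derivation:
df = n - 1 = 20
SE = s_d/√n = 2.3/√21 = 0.5019
t = d̄/SE = 4.2/0.5019 = 8.3682
Critical value: t_{0.025,20} = ±2.086
p-value < 0.0001
Decision: reject H₀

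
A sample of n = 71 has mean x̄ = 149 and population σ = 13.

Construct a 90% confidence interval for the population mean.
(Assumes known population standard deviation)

Answer: (146.4621, 151.5379)

Derivation:
Confidence level: 90%, α = 0.1
z_0.05 = 1.645
SE = σ/√n = 13/√71 = 1.5428
Margin of error = 1.645 × 1.5428 = 2.5379
CI: x̄ ± margin = 149 ± 2.5379
CI: (146.4621, 151.5379)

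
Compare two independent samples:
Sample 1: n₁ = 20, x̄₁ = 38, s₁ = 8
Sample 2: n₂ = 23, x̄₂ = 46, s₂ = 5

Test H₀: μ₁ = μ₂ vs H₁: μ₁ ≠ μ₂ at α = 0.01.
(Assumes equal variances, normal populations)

Answer: t = -3.9868, reject H₀

Derivation:
Pooled variance: s²_p = [19×8² + 22×5²]/(41) = 43.0732
s_p = 6.5630
SE = s_p×√(1/n₁ + 1/n₂) = 6.5630×√(1/20 + 1/23) = 2.0066
t = (x̄₁ - x̄₂)/SE = (38 - 46)/2.0066 = -3.9868
df = 41, t-critical = ±2.701
Decision: reject H₀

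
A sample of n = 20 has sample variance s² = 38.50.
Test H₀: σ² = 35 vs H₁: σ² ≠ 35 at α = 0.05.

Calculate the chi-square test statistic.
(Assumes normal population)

Answer: χ² = 20.9000, fail to reject H₀

Derivation:
df = n - 1 = 19
χ² = (n-1)s²/σ₀² = 19×38.50/35 = 20.9000
Critical values: χ²_{0.975,19} = 8.907, χ²_{0.025,19} = 32.852
Rejection region: χ² < 8.907 or χ² > 32.852
Decision: fail to reject H₀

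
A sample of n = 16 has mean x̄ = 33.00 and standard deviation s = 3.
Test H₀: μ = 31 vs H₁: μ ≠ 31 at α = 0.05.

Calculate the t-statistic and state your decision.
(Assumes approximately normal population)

Answer: t = 2.6667, reject H₀

Derivation:
df = n - 1 = 15
SE = s/√n = 3/√16 = 0.7500
t = (x̄ - μ₀)/SE = (33.00 - 31)/0.7500 = 2.6667
Critical value: t_{0.025,15} = ±2.131
p-value ≈ 0.0176
Decision: reject H₀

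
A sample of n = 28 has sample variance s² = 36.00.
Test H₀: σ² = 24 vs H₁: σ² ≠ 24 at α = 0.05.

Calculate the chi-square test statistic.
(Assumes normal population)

Answer: χ² = 40.5000, fail to reject H₀

Derivation:
df = n - 1 = 27
χ² = (n-1)s²/σ₀² = 27×36.00/24 = 40.5000
Critical values: χ²_{0.975,27} = 14.573, χ²_{0.025,27} = 43.195
Rejection region: χ² < 14.573 or χ² > 43.195
Decision: fail to reject H₀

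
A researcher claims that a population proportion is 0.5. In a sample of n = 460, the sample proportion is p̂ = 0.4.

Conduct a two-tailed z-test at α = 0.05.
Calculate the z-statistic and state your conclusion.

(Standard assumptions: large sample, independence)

H₀: p = 0.5, H₁: p ≠ 0.5
Standard error: SE = √(p₀(1-p₀)/n) = √(0.5×0.5/460) = 0.023313
z-statistic: z = (p̂ - p₀)/SE = (0.4 - 0.5)/0.023313 = -4.2895
Critical value: z_0.025 = ±1.960
p-value < 0.0001
Decision: reject H₀ at α = 0.05

Answer: z = -4.2895, reject H₀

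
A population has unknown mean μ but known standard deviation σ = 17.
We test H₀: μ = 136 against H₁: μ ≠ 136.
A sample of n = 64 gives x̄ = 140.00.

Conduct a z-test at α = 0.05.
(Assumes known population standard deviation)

Answer: z = 1.8824, fail to reject H₀

Derivation:
Standard error: SE = σ/√n = 17/√64 = 2.1250
z-statistic: z = (x̄ - μ₀)/SE = (140.00 - 136)/2.1250 = 1.8824
Critical value: ±1.960
p-value = 0.0598
Decision: fail to reject H₀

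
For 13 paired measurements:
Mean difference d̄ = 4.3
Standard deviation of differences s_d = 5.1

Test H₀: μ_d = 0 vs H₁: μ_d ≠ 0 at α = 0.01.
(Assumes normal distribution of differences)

df = n - 1 = 12
SE = s_d/√n = 5.1/√13 = 1.4145
t = d̄/SE = 4.3/1.4145 = 3.0399
Critical value: t_{0.005,12} = ±3.055
p-value ≈ 0.0103
Decision: fail to reject H₀

Answer: t = 3.0399, fail to reject H₀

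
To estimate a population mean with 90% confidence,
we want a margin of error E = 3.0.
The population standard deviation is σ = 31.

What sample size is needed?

Answer: n = 289

Derivation:
z_0.05 = 1.645
n = (z×σ/E)² = (1.645×31/3.0)²
n = 288.9433
Round up: n = 289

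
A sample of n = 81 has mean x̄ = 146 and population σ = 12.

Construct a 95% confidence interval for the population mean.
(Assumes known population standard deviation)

Answer: (143.3867, 148.6133)

Derivation:
Confidence level: 95%, α = 0.05
z_0.025 = 1.960
SE = σ/√n = 12/√81 = 1.3333
Margin of error = 1.960 × 1.3333 = 2.6133
CI: x̄ ± margin = 146 ± 2.6133
CI: (143.3867, 148.6133)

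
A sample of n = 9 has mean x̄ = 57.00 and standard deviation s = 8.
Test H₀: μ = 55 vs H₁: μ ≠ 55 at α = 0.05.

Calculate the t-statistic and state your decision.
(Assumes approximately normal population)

df = n - 1 = 8
SE = s/√n = 8/√9 = 2.6667
t = (x̄ - μ₀)/SE = (57.00 - 55)/2.6667 = 0.7500
Critical value: t_{0.025,8} = ±2.306
p-value ≈ 0.4747
Decision: fail to reject H₀

Answer: t = 0.7500, fail to reject H₀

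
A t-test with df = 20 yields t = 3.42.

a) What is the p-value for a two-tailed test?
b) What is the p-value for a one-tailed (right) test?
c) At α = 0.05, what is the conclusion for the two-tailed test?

Using t-distribution with df = 20:
a) Two-tailed: p = 2×P(T > 3.42) = 0.0027
b) One-tailed: p = P(T > 3.42) = 0.0014
c) 0.0027 < 0.05, reject H₀

Answer: a) 0.0027, b) 0.0014, c) reject H₀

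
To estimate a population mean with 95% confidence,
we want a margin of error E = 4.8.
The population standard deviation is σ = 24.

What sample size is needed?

z_0.025 = 1.960
n = (z×σ/E)² = (1.960×24/4.8)²
n = 96.0400
Round up: n = 97

Answer: n = 97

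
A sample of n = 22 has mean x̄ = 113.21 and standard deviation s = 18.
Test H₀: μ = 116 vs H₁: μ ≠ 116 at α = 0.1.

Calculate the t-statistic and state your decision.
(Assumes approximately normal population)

df = n - 1 = 21
SE = s/√n = 18/√22 = 3.8376
t = (x̄ - μ₀)/SE = (113.21 - 116)/3.8376 = -0.7270
Critical value: t_{0.05,21} = ±1.721
p-value ≈ 0.4753
Decision: fail to reject H₀

Answer: t = -0.7270, fail to reject H₀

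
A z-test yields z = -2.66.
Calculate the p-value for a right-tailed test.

Answer: p-value ≈ 0.9961

Derivation:
For z = -2.66:
p = P(Z > -2.66) = 1 - Φ(-2.66) = 0.9961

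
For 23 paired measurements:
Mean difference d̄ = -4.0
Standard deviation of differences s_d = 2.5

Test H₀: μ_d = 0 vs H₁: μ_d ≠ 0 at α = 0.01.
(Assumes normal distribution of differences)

df = n - 1 = 22
SE = s_d/√n = 2.5/√23 = 0.5213
t = d̄/SE = -4.0/0.5213 = -7.6731
Critical value: t_{0.005,22} = ±2.819
p-value < 0.0001
Decision: reject H₀

Answer: t = -7.6731, reject H₀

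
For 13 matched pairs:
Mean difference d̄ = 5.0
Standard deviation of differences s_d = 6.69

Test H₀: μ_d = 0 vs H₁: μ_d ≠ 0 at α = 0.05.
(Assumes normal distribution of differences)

df = n - 1 = 12
SE = s_d/√n = 6.69/√13 = 1.8555
t = d̄/SE = 5.0/1.8555 = 2.6947
Critical value: t_{0.025,12} = ±2.179
p-value ≈ 0.0195
Decision: reject H₀

Answer: t = 2.6947, reject H₀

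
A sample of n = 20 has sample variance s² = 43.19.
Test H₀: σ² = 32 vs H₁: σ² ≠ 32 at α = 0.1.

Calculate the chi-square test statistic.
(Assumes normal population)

df = n - 1 = 19
χ² = (n-1)s²/σ₀² = 19×43.19/32 = 25.6441
Critical values: χ²_{0.95,19} = 10.117, χ²_{0.05,19} = 30.144
Rejection region: χ² < 10.117 or χ² > 30.144
Decision: fail to reject H₀

Answer: χ² = 25.6441, fail to reject H₀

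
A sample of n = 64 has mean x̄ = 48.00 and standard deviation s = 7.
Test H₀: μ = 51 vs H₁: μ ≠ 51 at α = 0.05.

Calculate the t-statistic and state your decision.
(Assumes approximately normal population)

Answer: t = -3.4286, reject H₀

Derivation:
df = n - 1 = 63
SE = s/√n = 7/√64 = 0.8750
t = (x̄ - μ₀)/SE = (48.00 - 51)/0.8750 = -3.4286
Critical value: t_{0.025,63} = ±1.998
p-value ≈ 0.0011
Decision: reject H₀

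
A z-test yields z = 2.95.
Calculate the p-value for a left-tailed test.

Answer: p-value ≈ 0.9984

Derivation:
For z = 2.95:
p = P(Z < 2.95) = Φ(2.95) = 0.9984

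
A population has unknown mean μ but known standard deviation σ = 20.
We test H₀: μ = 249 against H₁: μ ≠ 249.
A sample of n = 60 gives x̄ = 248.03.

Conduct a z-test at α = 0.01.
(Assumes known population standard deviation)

Standard error: SE = σ/√n = 20/√60 = 2.5820
z-statistic: z = (x̄ - μ₀)/SE = (248.03 - 249)/2.5820 = -0.3757
Critical value: ±2.576
p-value = 0.7071
Decision: fail to reject H₀

Answer: z = -0.3757, fail to reject H₀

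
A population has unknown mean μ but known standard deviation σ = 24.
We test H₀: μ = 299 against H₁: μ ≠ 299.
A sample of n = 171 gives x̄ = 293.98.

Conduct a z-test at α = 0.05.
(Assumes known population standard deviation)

Standard error: SE = σ/√n = 24/√171 = 1.8353
z-statistic: z = (x̄ - μ₀)/SE = (293.98 - 299)/1.8353 = -2.7352
Critical value: ±1.960
p-value = 0.0062
Decision: reject H₀

Answer: z = -2.7352, reject H₀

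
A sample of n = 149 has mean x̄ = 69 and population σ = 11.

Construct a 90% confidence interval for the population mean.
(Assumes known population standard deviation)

Confidence level: 90%, α = 0.1
z_0.05 = 1.645
SE = σ/√n = 11/√149 = 0.9012
Margin of error = 1.645 × 0.9012 = 1.4825
CI: x̄ ± margin = 69 ± 1.4825
CI: (67.5175, 70.4825)

Answer: (67.5175, 70.4825)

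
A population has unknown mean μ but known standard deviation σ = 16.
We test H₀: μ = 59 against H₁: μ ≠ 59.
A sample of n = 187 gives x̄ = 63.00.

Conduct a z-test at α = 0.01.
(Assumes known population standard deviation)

Standard error: SE = σ/√n = 16/√187 = 1.1700
z-statistic: z = (x̄ - μ₀)/SE = (63.00 - 59)/1.1700 = 3.4188
Critical value: ±2.576
p-value = 0.0006
Decision: reject H₀

Answer: z = 3.4188, reject H₀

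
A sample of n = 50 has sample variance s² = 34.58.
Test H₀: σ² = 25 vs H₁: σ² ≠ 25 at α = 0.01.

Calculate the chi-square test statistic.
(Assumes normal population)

Answer: χ² = 67.7768, fail to reject H₀

Derivation:
df = n - 1 = 49
χ² = (n-1)s²/σ₀² = 49×34.58/25 = 67.7768
Critical values: χ²_{0.995,49} = 27.249, χ²_{0.005,49} = 78.231
Rejection region: χ² < 27.249 or χ² > 78.231
Decision: fail to reject H₀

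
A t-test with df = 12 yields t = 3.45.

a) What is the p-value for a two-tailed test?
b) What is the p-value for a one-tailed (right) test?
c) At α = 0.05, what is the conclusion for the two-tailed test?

Using t-distribution with df = 12:
a) Two-tailed: p = 2×P(T > 3.45) = 0.0048
b) One-tailed: p = P(T > 3.45) = 0.0024
c) 0.0048 < 0.05, reject H₀

Answer: a) 0.0048, b) 0.0024, c) reject H₀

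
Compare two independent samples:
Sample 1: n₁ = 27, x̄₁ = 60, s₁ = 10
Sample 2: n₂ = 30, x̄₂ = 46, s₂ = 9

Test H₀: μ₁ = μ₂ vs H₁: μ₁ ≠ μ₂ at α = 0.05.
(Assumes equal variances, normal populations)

Pooled variance: s²_p = [26×10² + 29×9²]/(55) = 89.9818
s_p = 9.4859
SE = s_p×√(1/n₁ + 1/n₂) = 9.4859×√(1/27 + 1/30) = 2.5164
t = (x̄₁ - x̄₂)/SE = (60 - 46)/2.5164 = 5.5635
df = 55, t-critical = ±2.004
Decision: reject H₀

Answer: t = 5.5635, reject H₀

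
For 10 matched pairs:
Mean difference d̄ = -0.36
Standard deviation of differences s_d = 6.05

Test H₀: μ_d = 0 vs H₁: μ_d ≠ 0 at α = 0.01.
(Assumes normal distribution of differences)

Answer: t = -0.1882, fail to reject H₀

Derivation:
df = n - 1 = 9
SE = s_d/√n = 6.05/√10 = 1.9132
t = d̄/SE = -0.36/1.9132 = -0.1882
Critical value: t_{0.005,9} = ±3.250
p-value ≈ 0.8549
Decision: fail to reject H₀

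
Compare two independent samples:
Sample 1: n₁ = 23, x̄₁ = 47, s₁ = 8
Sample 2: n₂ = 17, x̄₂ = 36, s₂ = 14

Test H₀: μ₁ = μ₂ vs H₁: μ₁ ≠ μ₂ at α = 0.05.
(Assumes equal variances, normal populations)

Answer: t = 3.1450, reject H₀

Derivation:
Pooled variance: s²_p = [22×8² + 16×14²]/(38) = 119.5789
s_p = 10.9352
SE = s_p×√(1/n₁ + 1/n₂) = 10.9352×√(1/23 + 1/17) = 3.4976
t = (x̄₁ - x̄₂)/SE = (47 - 36)/3.4976 = 3.1450
df = 38, t-critical = ±2.024
Decision: reject H₀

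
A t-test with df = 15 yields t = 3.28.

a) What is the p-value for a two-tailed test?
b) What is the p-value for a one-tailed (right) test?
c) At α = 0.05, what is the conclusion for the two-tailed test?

Using t-distribution with df = 15:
a) Two-tailed: p = 2×P(T > 3.28) = 0.0051
b) One-tailed: p = P(T > 3.28) = 0.0025
c) 0.0051 < 0.05, reject H₀

Answer: a) 0.0051, b) 0.0025, c) reject H₀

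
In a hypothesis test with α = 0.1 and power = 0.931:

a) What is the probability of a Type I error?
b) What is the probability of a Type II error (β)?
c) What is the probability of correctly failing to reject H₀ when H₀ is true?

a) Type I error probability = α = 0.1
b) Power = P(reject H₀ | H₁ true) = 1 - β = 0.931, so Type II error probability = β = 1 - Power = 0.069
c) P(fail to reject H₀ | H₀ true) = 1 - α = 0.9

Answer: a) 0.1, b) 0.069, c) 0.9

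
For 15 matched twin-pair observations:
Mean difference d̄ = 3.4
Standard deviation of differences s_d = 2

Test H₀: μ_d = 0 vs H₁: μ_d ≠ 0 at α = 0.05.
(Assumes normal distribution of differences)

df = n - 1 = 14
SE = s_d/√n = 2/√15 = 0.5164
t = d̄/SE = 3.4/0.5164 = 6.5840
Critical value: t_{0.025,14} = ±2.145
p-value < 0.0001
Decision: reject H₀

Answer: t = 6.5840, reject H₀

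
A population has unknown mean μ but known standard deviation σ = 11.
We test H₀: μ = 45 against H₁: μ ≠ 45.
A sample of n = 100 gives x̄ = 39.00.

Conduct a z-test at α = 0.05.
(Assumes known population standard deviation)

Standard error: SE = σ/√n = 11/√100 = 1.1000
z-statistic: z = (x̄ - μ₀)/SE = (39.00 - 45)/1.1000 = -5.4545
Critical value: ±1.960
p-value < 0.0001
Decision: reject H₀

Answer: z = -5.4545, reject H₀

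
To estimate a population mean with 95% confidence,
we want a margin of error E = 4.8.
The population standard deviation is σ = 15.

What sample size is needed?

z_0.025 = 1.960
n = (z×σ/E)² = (1.960×15/4.8)²
n = 37.5156
Round up: n = 38

Answer: n = 38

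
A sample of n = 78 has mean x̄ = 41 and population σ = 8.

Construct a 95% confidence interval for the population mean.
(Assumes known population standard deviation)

Confidence level: 95%, α = 0.05
z_0.025 = 1.960
SE = σ/√n = 8/√78 = 0.9058
Margin of error = 1.960 × 0.9058 = 1.7754
CI: x̄ ± margin = 41 ± 1.7754
CI: (39.2246, 42.7754)

Answer: (39.2246, 42.7754)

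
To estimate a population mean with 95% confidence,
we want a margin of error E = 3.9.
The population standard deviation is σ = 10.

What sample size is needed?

Answer: n = 26

Derivation:
z_0.025 = 1.960
n = (z×σ/E)² = (1.960×10/3.9)²
n = 25.2571
Round up: n = 26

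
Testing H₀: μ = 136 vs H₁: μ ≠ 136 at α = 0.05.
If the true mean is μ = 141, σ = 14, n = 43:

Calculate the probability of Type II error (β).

SE = σ/√n = 14/√43 = 2.1350
Critical values: μ₀ ± z_0.025×SE = 136 ± 1.960×2.1350
Acceptance region: (131.8154, 140.1846)
Under H₁ (μ = 141): z_high = (140.1846 - 141)/2.1350 = -0.3819, z_low = (131.8154 - 141)/2.1350 = -4.3019
β = P(not reject | H₁) = Φ(-0.3819) - Φ(-4.3019) ≈ 0.3513

Answer: β ≈ 0.3513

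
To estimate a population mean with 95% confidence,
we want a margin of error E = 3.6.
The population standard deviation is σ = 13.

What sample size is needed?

Answer: n = 51

Derivation:
z_0.025 = 1.960
n = (z×σ/E)² = (1.960×13/3.6)²
n = 50.0949
Round up: n = 51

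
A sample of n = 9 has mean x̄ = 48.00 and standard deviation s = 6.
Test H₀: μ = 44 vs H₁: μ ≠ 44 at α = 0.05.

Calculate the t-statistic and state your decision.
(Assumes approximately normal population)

df = n - 1 = 8
SE = s/√n = 6/√9 = 2.0000
t = (x̄ - μ₀)/SE = (48.00 - 44)/2.0000 = 2.0000
Critical value: t_{0.025,8} = ±2.306
p-value ≈ 0.0805
Decision: fail to reject H₀

Answer: t = 2.0000, fail to reject H₀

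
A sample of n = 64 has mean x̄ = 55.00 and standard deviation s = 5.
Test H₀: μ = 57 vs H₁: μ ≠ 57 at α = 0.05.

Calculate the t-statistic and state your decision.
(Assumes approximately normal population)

Answer: t = -3.2000, reject H₀

Derivation:
df = n - 1 = 63
SE = s/√n = 5/√64 = 0.6250
t = (x̄ - μ₀)/SE = (55.00 - 57)/0.6250 = -3.2000
Critical value: t_{0.025,63} = ±1.998
p-value ≈ 0.0022
Decision: reject H₀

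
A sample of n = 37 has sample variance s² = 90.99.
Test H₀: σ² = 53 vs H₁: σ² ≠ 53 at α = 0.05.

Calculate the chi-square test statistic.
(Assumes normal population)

Answer: χ² = 61.8045, reject H₀

Derivation:
df = n - 1 = 36
χ² = (n-1)s²/σ₀² = 36×90.99/53 = 61.8045
Critical values: χ²_{0.975,36} = 21.336, χ²_{0.025,36} = 54.437
Rejection region: χ² < 21.336 or χ² > 54.437
Decision: reject H₀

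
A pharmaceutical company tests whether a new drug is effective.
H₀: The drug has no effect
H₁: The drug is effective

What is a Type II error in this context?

Answer: Failing to detect the drug's effect when it actually works

Derivation:
Type I error (α): Rejecting H₀ when H₀ is true
Type II error (β): Failing to reject H₀ when H₁ is true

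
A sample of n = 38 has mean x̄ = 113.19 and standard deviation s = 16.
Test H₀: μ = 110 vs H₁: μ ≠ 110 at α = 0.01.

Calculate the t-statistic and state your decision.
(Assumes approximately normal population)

df = n - 1 = 37
SE = s/√n = 16/√38 = 2.5955
t = (x̄ - μ₀)/SE = (113.19 - 110)/2.5955 = 1.2291
Critical value: t_{0.005,37} = ±2.715
p-value ≈ 0.2268
Decision: fail to reject H₀

Answer: t = 1.2291, fail to reject H₀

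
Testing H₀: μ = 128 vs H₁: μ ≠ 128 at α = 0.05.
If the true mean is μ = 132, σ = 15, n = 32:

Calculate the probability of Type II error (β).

SE = σ/√n = 15/√32 = 2.6517
Critical values: μ₀ ± z_0.025×SE = 128 ± 1.960×2.6517
Acceptance region: (122.8027, 133.1973)
Under H₁ (μ = 132): z_high = (133.1973 - 132)/2.6517 = 0.4515, z_low = (122.8027 - 132)/2.6517 = -3.4685
β = P(not reject | H₁) = Φ(0.4515) - Φ(-3.4685) ≈ 0.6739

Answer: β ≈ 0.6739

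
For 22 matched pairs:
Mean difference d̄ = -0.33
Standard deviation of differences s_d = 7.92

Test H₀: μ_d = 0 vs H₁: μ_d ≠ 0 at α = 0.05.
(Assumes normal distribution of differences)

df = n - 1 = 21
SE = s_d/√n = 7.92/√22 = 1.6885
t = d̄/SE = -0.33/1.6885 = -0.1954
Critical value: t_{0.025,21} = ±2.080
p-value ≈ 0.8470
Decision: fail to reject H₀

Answer: t = -0.1954, fail to reject H₀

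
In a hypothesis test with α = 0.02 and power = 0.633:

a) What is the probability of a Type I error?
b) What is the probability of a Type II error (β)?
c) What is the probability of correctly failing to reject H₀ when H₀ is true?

Answer: a) 0.02, b) 0.367, c) 0.98

Derivation:
a) Type I error probability = α = 0.02
b) Power = P(reject H₀ | H₁ true) = 1 - β = 0.633, so Type II error probability = β = 1 - Power = 0.367
c) P(fail to reject H₀ | H₀ true) = 1 - α = 0.98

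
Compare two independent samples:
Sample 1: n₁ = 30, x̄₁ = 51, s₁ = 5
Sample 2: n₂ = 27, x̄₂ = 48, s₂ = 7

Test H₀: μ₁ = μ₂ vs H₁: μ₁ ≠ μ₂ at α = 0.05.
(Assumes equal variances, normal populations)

Pooled variance: s²_p = [29×5² + 26×7²]/(55) = 36.3455
s_p = 6.0287
SE = s_p×√(1/n₁ + 1/n₂) = 6.0287×√(1/30 + 1/27) = 1.5993
t = (x̄₁ - x̄₂)/SE = (51 - 48)/1.5993 = 1.8758
df = 55, t-critical = ±2.004
Decision: fail to reject H₀

Answer: t = 1.8758, fail to reject H₀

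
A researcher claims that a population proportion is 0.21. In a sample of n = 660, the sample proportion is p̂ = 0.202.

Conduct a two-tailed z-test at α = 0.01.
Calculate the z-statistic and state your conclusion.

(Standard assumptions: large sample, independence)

H₀: p = 0.21, H₁: p ≠ 0.21
Standard error: SE = √(p₀(1-p₀)/n) = √(0.21×0.79/660) = 0.015854
z-statistic: z = (p̂ - p₀)/SE = (0.202 - 0.21)/0.015854 = -0.5046
Critical value: z_0.005 = ±2.576
p-value = 0.6138
Decision: fail to reject H₀ at α = 0.01

Answer: z = -0.5046, fail to reject H₀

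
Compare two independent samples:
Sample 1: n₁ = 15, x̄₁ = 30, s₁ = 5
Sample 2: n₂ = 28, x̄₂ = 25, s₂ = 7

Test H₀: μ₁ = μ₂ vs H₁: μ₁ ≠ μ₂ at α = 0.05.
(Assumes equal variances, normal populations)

Pooled variance: s²_p = [14×5² + 27×7²]/(41) = 40.8049
s_p = 6.3879
SE = s_p×√(1/n₁ + 1/n₂) = 6.3879×√(1/15 + 1/28) = 2.0439
t = (x̄₁ - x̄₂)/SE = (30 - 25)/2.0439 = 2.4463
df = 41, t-critical = ±2.020
Decision: reject H₀

Answer: t = 2.4463, reject H₀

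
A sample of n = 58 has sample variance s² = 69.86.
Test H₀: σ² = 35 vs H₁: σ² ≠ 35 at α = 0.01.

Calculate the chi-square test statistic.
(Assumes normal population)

df = n - 1 = 57
χ² = (n-1)s²/σ₀² = 57×69.86/35 = 113.7720
Critical values: χ²_{0.995,57} = 33.248, χ²_{0.005,57} = 88.236
Rejection region: χ² < 33.248 or χ² > 88.236
Decision: reject H₀

Answer: χ² = 113.7720, reject H₀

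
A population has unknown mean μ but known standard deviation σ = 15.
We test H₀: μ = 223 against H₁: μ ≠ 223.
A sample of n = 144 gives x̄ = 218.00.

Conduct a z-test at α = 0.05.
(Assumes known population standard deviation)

Answer: z = -4.0000, reject H₀

Derivation:
Standard error: SE = σ/√n = 15/√144 = 1.2500
z-statistic: z = (x̄ - μ₀)/SE = (218.00 - 223)/1.2500 = -4.0000
Critical value: ±1.960
p-value = 0.0001
Decision: reject H₀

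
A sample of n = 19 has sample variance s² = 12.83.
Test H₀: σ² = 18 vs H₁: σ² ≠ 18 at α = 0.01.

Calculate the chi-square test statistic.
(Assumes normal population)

Answer: χ² = 12.8300, fail to reject H₀

Derivation:
df = n - 1 = 18
χ² = (n-1)s²/σ₀² = 18×12.83/18 = 12.8300
Critical values: χ²_{0.995,18} = 6.265, χ²_{0.005,18} = 37.156
Rejection region: χ² < 6.265 or χ² > 37.156
Decision: fail to reject H₀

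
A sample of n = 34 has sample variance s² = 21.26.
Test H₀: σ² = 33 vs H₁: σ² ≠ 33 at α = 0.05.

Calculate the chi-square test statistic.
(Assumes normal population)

Answer: χ² = 21.2600, fail to reject H₀

Derivation:
df = n - 1 = 33
χ² = (n-1)s²/σ₀² = 33×21.26/33 = 21.2600
Critical values: χ²_{0.975,33} = 19.047, χ²_{0.025,33} = 50.725
Rejection region: χ² < 19.047 or χ² > 50.725
Decision: fail to reject H₀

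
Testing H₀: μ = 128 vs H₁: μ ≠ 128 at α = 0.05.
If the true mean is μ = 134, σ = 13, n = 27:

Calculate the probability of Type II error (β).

Answer: β ≈ 0.3306

Derivation:
SE = σ/√n = 13/√27 = 2.5019
Critical values: μ₀ ± z_0.025×SE = 128 ± 1.960×2.5019
Acceptance region: (123.0963, 132.9037)
Under H₁ (μ = 134): z_high = (132.9037 - 134)/2.5019 = -0.4382, z_low = (123.0963 - 134)/2.5019 = -4.3582
β = P(not reject | H₁) = Φ(-0.4382) - Φ(-4.3582) ≈ 0.3306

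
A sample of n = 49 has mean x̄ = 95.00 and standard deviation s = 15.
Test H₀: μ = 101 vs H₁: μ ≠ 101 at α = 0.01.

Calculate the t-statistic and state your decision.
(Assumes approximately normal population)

Answer: t = -2.7999, reject H₀

Derivation:
df = n - 1 = 48
SE = s/√n = 15/√49 = 2.1429
t = (x̄ - μ₀)/SE = (95.00 - 101)/2.1429 = -2.7999
Critical value: t_{0.005,48} = ±2.682
p-value ≈ 0.0073
Decision: reject H₀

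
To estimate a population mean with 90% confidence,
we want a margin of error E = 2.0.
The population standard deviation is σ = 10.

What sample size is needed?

z_0.05 = 1.645
n = (z×σ/E)² = (1.645×10/2.0)²
n = 67.6506
Round up: n = 68

Answer: n = 68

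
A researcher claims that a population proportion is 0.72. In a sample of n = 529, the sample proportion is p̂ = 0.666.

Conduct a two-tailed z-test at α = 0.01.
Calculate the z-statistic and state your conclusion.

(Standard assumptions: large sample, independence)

Answer: z = -2.7661, reject H₀

Derivation:
H₀: p = 0.72, H₁: p ≠ 0.72
Standard error: SE = √(p₀(1-p₀)/n) = √(0.72×0.28/529) = 0.019522
z-statistic: z = (p̂ - p₀)/SE = (0.666 - 0.72)/0.019522 = -2.7661
Critical value: z_0.005 = ±2.576
p-value = 0.0057
Decision: reject H₀ at α = 0.01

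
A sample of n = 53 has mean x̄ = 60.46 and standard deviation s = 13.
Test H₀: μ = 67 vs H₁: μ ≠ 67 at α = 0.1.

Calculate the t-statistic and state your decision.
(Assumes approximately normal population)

df = n - 1 = 52
SE = s/√n = 13/√53 = 1.7857
t = (x̄ - μ₀)/SE = (60.46 - 67)/1.7857 = -3.6624
Critical value: t_{0.05,52} = ±1.675
p-value ≈ 0.0006
Decision: reject H₀

Answer: t = -3.6624, reject H₀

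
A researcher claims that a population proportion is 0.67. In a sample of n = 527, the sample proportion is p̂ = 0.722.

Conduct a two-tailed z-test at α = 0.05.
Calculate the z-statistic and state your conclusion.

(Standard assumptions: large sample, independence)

Answer: z = 2.5387, reject H₀

Derivation:
H₀: p = 0.67, H₁: p ≠ 0.67
Standard error: SE = √(p₀(1-p₀)/n) = √(0.67×0.33/527) = 0.020483
z-statistic: z = (p̂ - p₀)/SE = (0.722 - 0.67)/0.020483 = 2.5387
Critical value: z_0.025 = ±1.960
p-value = 0.0111
Decision: reject H₀ at α = 0.05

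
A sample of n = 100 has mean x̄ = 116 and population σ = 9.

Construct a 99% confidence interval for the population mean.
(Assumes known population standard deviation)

Answer: (113.6816, 118.3184)

Derivation:
Confidence level: 99%, α = 0.01
z_0.005 = 2.576
SE = σ/√n = 9/√100 = 0.9000
Margin of error = 2.576 × 0.9000 = 2.3184
CI: x̄ ± margin = 116 ± 2.3184
CI: (113.6816, 118.3184)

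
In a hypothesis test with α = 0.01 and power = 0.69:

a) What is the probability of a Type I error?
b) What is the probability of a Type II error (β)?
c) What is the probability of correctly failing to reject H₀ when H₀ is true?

a) Type I error probability = α = 0.01
b) Power = P(reject H₀ | H₁ true) = 1 - β = 0.69, so Type II error probability = β = 1 - Power = 0.31
c) P(fail to reject H₀ | H₀ true) = 1 - α = 0.99

Answer: a) 0.01, b) 0.31, c) 0.99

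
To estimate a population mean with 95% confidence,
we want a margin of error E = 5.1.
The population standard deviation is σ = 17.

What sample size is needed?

Answer: n = 43

Derivation:
z_0.025 = 1.960
n = (z×σ/E)² = (1.960×17/5.1)²
n = 42.6844
Round up: n = 43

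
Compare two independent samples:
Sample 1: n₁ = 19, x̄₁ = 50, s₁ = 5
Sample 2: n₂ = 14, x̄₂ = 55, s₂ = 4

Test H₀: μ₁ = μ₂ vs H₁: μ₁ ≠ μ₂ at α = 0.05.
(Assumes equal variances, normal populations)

Answer: t = -3.0813, reject H₀

Derivation:
Pooled variance: s²_p = [18×5² + 13×4²]/(31) = 21.2258
s_p = 4.6071
SE = s_p×√(1/n₁ + 1/n₂) = 4.6071×√(1/19 + 1/14) = 1.6227
t = (x̄₁ - x̄₂)/SE = (50 - 55)/1.6227 = -3.0813
df = 31, t-critical = ±2.040
Decision: reject H₀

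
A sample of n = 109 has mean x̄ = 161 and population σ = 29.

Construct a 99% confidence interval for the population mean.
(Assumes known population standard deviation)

Confidence level: 99%, α = 0.01
z_0.005 = 2.576
SE = σ/√n = 29/√109 = 2.7777
Margin of error = 2.576 × 2.7777 = 7.1554
CI: x̄ ± margin = 161 ± 7.1554
CI: (153.8446, 168.1554)

Answer: (153.8446, 168.1554)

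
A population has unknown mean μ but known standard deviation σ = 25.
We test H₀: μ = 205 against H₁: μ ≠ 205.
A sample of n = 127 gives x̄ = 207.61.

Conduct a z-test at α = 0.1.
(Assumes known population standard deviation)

Answer: z = 1.1765, fail to reject H₀

Derivation:
Standard error: SE = σ/√n = 25/√127 = 2.2184
z-statistic: z = (x̄ - μ₀)/SE = (207.61 - 205)/2.2184 = 1.1765
Critical value: ±1.645
p-value = 0.2394
Decision: fail to reject H₀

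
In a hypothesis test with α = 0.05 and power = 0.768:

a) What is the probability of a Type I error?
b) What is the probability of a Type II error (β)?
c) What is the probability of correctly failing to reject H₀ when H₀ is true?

Answer: a) 0.05, b) 0.232, c) 0.95

Derivation:
a) Type I error probability = α = 0.05
b) Power = P(reject H₀ | H₁ true) = 1 - β = 0.768, so Type II error probability = β = 1 - Power = 0.232
c) P(fail to reject H₀ | H₀ true) = 1 - α = 0.95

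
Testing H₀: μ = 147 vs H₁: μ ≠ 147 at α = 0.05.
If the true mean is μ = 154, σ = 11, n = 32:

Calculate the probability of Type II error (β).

SE = σ/√n = 11/√32 = 1.9445
Critical values: μ₀ ± z_0.025×SE = 147 ± 1.960×1.9445
Acceptance region: (143.1888, 150.8112)
Under H₁ (μ = 154): z_high = (150.8112 - 154)/1.9445 = -1.6399, z_low = (143.1888 - 154)/1.9445 = -5.5599
β = P(not reject | H₁) = Φ(-1.6399) - Φ(-5.5599) ≈ 0.0505

Answer: β ≈ 0.0505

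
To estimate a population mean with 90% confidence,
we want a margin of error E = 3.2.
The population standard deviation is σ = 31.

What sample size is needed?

Answer: n = 254

Derivation:
z_0.05 = 1.645
n = (z×σ/E)² = (1.645×31/3.2)²
n = 253.9541
Round up: n = 254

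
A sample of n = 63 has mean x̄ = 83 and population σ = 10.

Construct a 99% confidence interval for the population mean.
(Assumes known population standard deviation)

Confidence level: 99%, α = 0.01
z_0.005 = 2.576
SE = σ/√n = 10/√63 = 1.2599
Margin of error = 2.576 × 1.2599 = 3.2455
CI: x̄ ± margin = 83 ± 3.2455
CI: (79.7545, 86.2455)

Answer: (79.7545, 86.2455)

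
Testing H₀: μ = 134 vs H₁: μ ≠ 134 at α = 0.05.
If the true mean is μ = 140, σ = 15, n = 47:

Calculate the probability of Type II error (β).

Answer: β ≈ 0.2170

Derivation:
SE = σ/√n = 15/√47 = 2.1880
Critical values: μ₀ ± z_0.025×SE = 134 ± 1.960×2.1880
Acceptance region: (129.7115, 138.2885)
Under H₁ (μ = 140): z_high = (138.2885 - 140)/2.1880 = -0.7822, z_low = (129.7115 - 140)/2.1880 = -4.7022
β = P(not reject | H₁) = Φ(-0.7822) - Φ(-4.7022) ≈ 0.2170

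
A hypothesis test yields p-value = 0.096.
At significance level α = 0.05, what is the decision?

Answer: fail to reject H₀

Derivation:
Compare p-value to α:
0.096 ≥ 0.05
Decision: fail to reject H₀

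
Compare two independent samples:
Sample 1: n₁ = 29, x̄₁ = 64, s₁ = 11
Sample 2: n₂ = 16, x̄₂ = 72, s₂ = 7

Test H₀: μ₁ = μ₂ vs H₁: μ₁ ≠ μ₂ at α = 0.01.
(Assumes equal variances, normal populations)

Pooled variance: s²_p = [28×11² + 15×7²]/(43) = 95.8837
s_p = 9.7920
SE = s_p×√(1/n₁ + 1/n₂) = 9.7920×√(1/29 + 1/16) = 3.0494
t = (x̄₁ - x̄₂)/SE = (64 - 72)/3.0494 = -2.6235
df = 43, t-critical = ±2.695
Decision: fail to reject H₀

Answer: t = -2.6235, fail to reject H₀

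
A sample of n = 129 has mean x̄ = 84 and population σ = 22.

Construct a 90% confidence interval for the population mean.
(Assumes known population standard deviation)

Confidence level: 90%, α = 0.1
z_0.05 = 1.645
SE = σ/√n = 22/√129 = 1.9370
Margin of error = 1.645 × 1.9370 = 3.1864
CI: x̄ ± margin = 84 ± 3.1864
CI: (80.8136, 87.1864)

Answer: (80.8136, 87.1864)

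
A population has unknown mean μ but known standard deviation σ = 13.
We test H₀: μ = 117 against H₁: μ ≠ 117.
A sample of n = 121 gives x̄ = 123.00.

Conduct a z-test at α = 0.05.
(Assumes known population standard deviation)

Answer: z = 5.0770, reject H₀

Derivation:
Standard error: SE = σ/√n = 13/√121 = 1.1818
z-statistic: z = (x̄ - μ₀)/SE = (123.00 - 117)/1.1818 = 5.0770
Critical value: ±1.960
p-value < 0.0001
Decision: reject H₀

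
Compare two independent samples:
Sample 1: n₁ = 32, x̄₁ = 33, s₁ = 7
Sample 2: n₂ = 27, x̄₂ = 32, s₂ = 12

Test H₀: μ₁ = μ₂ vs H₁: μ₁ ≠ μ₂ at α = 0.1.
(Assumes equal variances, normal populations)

Pooled variance: s²_p = [31×7² + 26×12²]/(57) = 92.3333
s_p = 9.6090
SE = s_p×√(1/n₁ + 1/n₂) = 9.6090×√(1/32 + 1/27) = 2.5110
t = (x̄₁ - x̄₂)/SE = (33 - 32)/2.5110 = 0.3982
df = 57, t-critical = ±1.672
Decision: fail to reject H₀

Answer: t = 0.3982, fail to reject H₀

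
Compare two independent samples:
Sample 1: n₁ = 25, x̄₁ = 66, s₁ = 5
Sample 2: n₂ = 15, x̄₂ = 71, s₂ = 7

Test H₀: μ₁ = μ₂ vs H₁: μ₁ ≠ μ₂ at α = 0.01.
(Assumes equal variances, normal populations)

Pooled variance: s²_p = [24×5² + 14×7²]/(38) = 33.8421
s_p = 5.8174
SE = s_p×√(1/n₁ + 1/n₂) = 5.8174×√(1/25 + 1/15) = 1.9000
t = (x̄₁ - x̄₂)/SE = (66 - 71)/1.9000 = -2.6316
df = 38, t-critical = ±2.712
Decision: fail to reject H₀

Answer: t = -2.6316, fail to reject H₀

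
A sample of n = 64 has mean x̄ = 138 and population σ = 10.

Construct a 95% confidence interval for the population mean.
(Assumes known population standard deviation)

Confidence level: 95%, α = 0.05
z_0.025 = 1.960
SE = σ/√n = 10/√64 = 1.2500
Margin of error = 1.960 × 1.2500 = 2.4500
CI: x̄ ± margin = 138 ± 2.4500
CI: (135.5500, 140.4500)

Answer: (135.5500, 140.4500)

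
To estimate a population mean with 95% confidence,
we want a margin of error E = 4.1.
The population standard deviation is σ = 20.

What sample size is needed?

Answer: n = 92

Derivation:
z_0.025 = 1.960
n = (z×σ/E)² = (1.960×20/4.1)²
n = 91.4123
Round up: n = 92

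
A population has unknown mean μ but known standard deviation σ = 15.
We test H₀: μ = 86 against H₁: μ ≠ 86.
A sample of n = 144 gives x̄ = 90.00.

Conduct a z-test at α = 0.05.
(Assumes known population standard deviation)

Answer: z = 3.2000, reject H₀

Derivation:
Standard error: SE = σ/√n = 15/√144 = 1.2500
z-statistic: z = (x̄ - μ₀)/SE = (90.00 - 86)/1.2500 = 3.2000
Critical value: ±1.960
p-value = 0.0014
Decision: reject H₀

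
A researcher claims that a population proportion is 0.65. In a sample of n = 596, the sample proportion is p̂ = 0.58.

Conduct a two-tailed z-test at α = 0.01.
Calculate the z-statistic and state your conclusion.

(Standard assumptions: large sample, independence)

Answer: z = -3.5829, reject H₀

Derivation:
H₀: p = 0.65, H₁: p ≠ 0.65
Standard error: SE = √(p₀(1-p₀)/n) = √(0.65×0.35/596) = 0.019537
z-statistic: z = (p̂ - p₀)/SE = (0.58 - 0.65)/0.019537 = -3.5829
Critical value: z_0.005 = ±2.576
p-value = 0.0003
Decision: reject H₀ at α = 0.01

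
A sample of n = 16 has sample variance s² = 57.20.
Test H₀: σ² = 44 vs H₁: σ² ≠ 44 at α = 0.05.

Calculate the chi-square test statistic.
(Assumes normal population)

df = n - 1 = 15
χ² = (n-1)s²/σ₀² = 15×57.20/44 = 19.5000
Critical values: χ²_{0.975,15} = 6.262, χ²_{0.025,15} = 27.488
Rejection region: χ² < 6.262 or χ² > 27.488
Decision: fail to reject H₀

Answer: χ² = 19.5000, fail to reject H₀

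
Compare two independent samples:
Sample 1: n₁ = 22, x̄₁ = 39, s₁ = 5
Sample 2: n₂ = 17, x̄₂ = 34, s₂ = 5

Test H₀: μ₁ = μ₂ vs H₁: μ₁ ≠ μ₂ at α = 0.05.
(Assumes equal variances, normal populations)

Pooled variance: s²_p = [21×5² + 16×5²]/(37) = 25.0000
s_p = 5.0000
SE = s_p×√(1/n₁ + 1/n₂) = 5.0000×√(1/22 + 1/17) = 1.6146
t = (x̄₁ - x̄₂)/SE = (39 - 34)/1.6146 = 3.0967
df = 37, t-critical = ±2.026
Decision: reject H₀

Answer: t = 3.0967, reject H₀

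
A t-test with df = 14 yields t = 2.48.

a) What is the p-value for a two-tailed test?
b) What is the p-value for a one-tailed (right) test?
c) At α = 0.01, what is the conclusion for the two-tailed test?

Answer: a) 0.0265, b) 0.0132, c) fail to reject H₀

Derivation:
Using t-distribution with df = 14:
a) Two-tailed: p = 2×P(T > 2.48) = 0.0265
b) One-tailed: p = P(T > 2.48) = 0.0132
c) 0.0265 ≥ 0.01, fail to reject H₀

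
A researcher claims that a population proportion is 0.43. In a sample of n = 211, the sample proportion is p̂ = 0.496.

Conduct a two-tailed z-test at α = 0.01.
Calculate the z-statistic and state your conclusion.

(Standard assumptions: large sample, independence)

H₀: p = 0.43, H₁: p ≠ 0.43
Standard error: SE = √(p₀(1-p₀)/n) = √(0.43×0.57/211) = 0.034082
z-statistic: z = (p̂ - p₀)/SE = (0.496 - 0.43)/0.034082 = 1.9365
Critical value: z_0.005 = ±2.576
p-value = 0.0528
Decision: fail to reject H₀ at α = 0.01

Answer: z = 1.9365, fail to reject H₀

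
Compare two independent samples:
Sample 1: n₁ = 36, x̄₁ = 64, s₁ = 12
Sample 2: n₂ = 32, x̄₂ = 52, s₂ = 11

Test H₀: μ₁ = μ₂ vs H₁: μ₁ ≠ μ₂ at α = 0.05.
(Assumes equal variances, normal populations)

Answer: t = 4.2796, reject H₀

Derivation:
Pooled variance: s²_p = [35×12² + 31×11²]/(66) = 133.1970
s_p = 11.5411
SE = s_p×√(1/n₁ + 1/n₂) = 11.5411×√(1/36 + 1/32) = 2.8040
t = (x̄₁ - x̄₂)/SE = (64 - 52)/2.8040 = 4.2796
df = 66, t-critical = ±1.997
Decision: reject H₀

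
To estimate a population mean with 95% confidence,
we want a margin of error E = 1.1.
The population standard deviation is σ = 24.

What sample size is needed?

Answer: n = 1829

Derivation:
z_0.025 = 1.960
n = (z×σ/E)² = (1.960×24/1.1)²
n = 1828.7286
Round up: n = 1829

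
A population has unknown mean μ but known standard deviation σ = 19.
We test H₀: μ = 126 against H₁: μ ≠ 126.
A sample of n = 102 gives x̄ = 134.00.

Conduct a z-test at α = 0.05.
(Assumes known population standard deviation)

Answer: z = 4.2524, reject H₀

Derivation:
Standard error: SE = σ/√n = 19/√102 = 1.8813
z-statistic: z = (x̄ - μ₀)/SE = (134.00 - 126)/1.8813 = 4.2524
Critical value: ±1.960
p-value < 0.0001
Decision: reject H₀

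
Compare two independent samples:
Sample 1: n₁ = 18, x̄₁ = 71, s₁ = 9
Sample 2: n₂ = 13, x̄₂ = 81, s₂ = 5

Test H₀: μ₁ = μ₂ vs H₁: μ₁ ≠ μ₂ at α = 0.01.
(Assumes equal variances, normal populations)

Answer: t = -3.6130, reject H₀

Derivation:
Pooled variance: s²_p = [17×9² + 12×5²]/(29) = 57.8276
s_p = 7.6044
SE = s_p×√(1/n₁ + 1/n₂) = 7.6044×√(1/18 + 1/13) = 2.7678
t = (x̄₁ - x̄₂)/SE = (71 - 81)/2.7678 = -3.6130
df = 29, t-critical = ±2.756
Decision: reject H₀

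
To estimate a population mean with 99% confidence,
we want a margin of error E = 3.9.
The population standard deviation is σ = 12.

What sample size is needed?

z_0.005 = 2.576
n = (z×σ/E)² = (2.576×12/3.9)²
n = 62.8239
Round up: n = 63

Answer: n = 63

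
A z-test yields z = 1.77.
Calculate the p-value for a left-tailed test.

For z = 1.77:
p = P(Z < 1.77) = Φ(1.77) = 0.9616

Answer: p-value ≈ 0.9616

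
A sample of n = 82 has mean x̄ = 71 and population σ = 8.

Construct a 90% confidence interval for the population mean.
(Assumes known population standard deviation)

Answer: (69.5466, 72.4534)

Derivation:
Confidence level: 90%, α = 0.1
z_0.05 = 1.645
SE = σ/√n = 8/√82 = 0.8835
Margin of error = 1.645 × 0.8835 = 1.4534
CI: x̄ ± margin = 71 ± 1.4534
CI: (69.5466, 72.4534)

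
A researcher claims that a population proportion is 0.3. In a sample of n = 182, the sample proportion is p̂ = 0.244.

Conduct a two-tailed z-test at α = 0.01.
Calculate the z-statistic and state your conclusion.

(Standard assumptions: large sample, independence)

H₀: p = 0.3, H₁: p ≠ 0.3
Standard error: SE = √(p₀(1-p₀)/n) = √(0.3×0.7/182) = 0.033968
z-statistic: z = (p̂ - p₀)/SE = (0.244 - 0.3)/0.033968 = -1.6486
Critical value: z_0.005 = ±2.576
p-value = 0.0992
Decision: fail to reject H₀ at α = 0.01

Answer: z = -1.6486, fail to reject H₀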